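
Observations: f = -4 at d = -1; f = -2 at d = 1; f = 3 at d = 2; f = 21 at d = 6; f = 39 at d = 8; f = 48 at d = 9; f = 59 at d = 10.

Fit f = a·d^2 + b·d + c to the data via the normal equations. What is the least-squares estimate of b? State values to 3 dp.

Entries of AᵀA: Σd^2·d^2 = 21971, Σd^2·d = 2465, Σd^2 = 287, Σd·d = 287, Σd = 35, Σ1 = 7.
For Aᵀf: Σd^2·f = 13046, Σd·f = 1468, Σf = 164.
AᵀA·[a, b, c]ᵀ = Aᵀf becomes [[21971, 2465, 287]; [2465, 287, 35]; [287, 35, 7]]·[a, b, c]ᵀ = [13046, 1468, 164]ᵀ.
Row-reducing yields a = 10156/20487, b = 25133/20487, c = -144853/47803.

b = 1.227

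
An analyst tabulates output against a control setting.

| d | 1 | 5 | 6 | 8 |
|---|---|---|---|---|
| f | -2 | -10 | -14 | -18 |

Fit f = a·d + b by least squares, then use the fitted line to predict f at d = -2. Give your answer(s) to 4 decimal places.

f̂ = 5.1538

Sums needed: Σd·d = 126, Σd = 20, Σ1 = 4.
Moment sums: Σd·f = -280, Σf = -44.
So AᵀA·[a, b]ᵀ = Aᵀf: [[126, 20]; [20, 4]]·[a, b]ᵀ = [-280, -44]ᵀ.
Eliminating b: 4·(row 1) − 20·(row 2) gives 104·a = 4·(-280) − 20·(-44) = -240, so a = -30/13.
Then b = ((-44) − 20·(-30/13))/4 = 7/13.
At d = -2: f̂ = (-30/13)·(-2) + (7/13)·(1) = 67/13.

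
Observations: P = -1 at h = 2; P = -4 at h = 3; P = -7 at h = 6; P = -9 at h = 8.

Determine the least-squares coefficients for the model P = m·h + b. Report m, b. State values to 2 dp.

From the data, Σh·h = 113, Σh = 19, Σ1 = 4.
Right-hand side: Σh·P = -128, ΣP = -21.
So XᵀX·[m, b]ᵀ = XᵀP: [[113, 19]; [19, 4]]·[m, b]ᵀ = [-128, -21]ᵀ.
Eliminating b: 4·(row 1) − 19·(row 2) gives 91·m = 4·(-128) − 19·(-21) = -113, so m = -113/91.
Then b = ((-21) − 19·(-113/91))/4 = 59/91.

m = -1.24, b = 0.65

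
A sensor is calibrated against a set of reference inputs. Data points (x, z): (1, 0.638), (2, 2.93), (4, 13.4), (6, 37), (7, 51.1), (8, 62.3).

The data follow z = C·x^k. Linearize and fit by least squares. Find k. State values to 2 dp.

k = 2.24

With ln zᵢ as the transformed response and ln xᵢ as the regressor:
XᵀX = [[13.7233, 7.8966]; [7.8966, 6]], rhs = [27.0598, 14.8975]ᵀ  (here Σln x = 7.8966, Σ(ln x)² = 13.7233, Σln z = 14.8975, Σln x·ln z = 27.0598).
Solving (det = 19.9843): k = 2.23774, ln C = -0.46216.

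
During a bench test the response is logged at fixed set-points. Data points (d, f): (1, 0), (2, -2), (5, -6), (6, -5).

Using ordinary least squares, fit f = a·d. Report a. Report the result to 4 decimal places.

a = -0.9697

With design matrix M, MᵀM = [[66]] and Mᵀf = [-64]ᵀ.
Hence a = -64 / 66 ≈ -0.969697.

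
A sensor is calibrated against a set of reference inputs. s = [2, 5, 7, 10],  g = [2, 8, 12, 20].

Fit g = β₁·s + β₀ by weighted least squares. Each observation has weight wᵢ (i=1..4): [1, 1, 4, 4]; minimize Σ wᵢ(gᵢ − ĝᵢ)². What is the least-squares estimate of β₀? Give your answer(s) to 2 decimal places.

β₀ = -3.60

The normal system XᵀWX·[β₁, β₀]ᵀ = XᵀWg is [[625, 75]; [75, 10]]·[β₁, β₀]ᵀ = [1180, 138]ᵀ.
det = 625·10 − 75² = 625.
β₁ = (1180·10 − 75·138)/625 = 58/25; β₀ = (625·138 − 75·1180)/625 = -18/5.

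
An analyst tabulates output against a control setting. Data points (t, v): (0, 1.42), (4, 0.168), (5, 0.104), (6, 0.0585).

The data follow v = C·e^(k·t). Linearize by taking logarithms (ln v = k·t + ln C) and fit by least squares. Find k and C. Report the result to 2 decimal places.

k = -0.53, C = 1.42

With ln vᵢ as the transformed response and tᵢ as the regressor:
Σt = 15.0000, Σ(t)² = 77.0000, Σln v = -6.5352, Σt·ln v = -35.4844.
Equations: 77.0000·k + 15.0000·ln C = -35.4844;  15.0000·k + 4·ln C = -6.5352.
Δ = 77.0000·4 − (15.0000)² = 83.0000; k = (-35.4844·4 − 15.0000·-6.5352)/83.0000 = -0.52902, ln C = (77.0000·-6.5352 − 15.0000·-35.4844)/83.0000 = 0.35003, so C = exp(0.35003) = 1.41912.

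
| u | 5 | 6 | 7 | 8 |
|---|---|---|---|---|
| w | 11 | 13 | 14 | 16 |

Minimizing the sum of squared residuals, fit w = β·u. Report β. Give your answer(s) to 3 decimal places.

Normal-equation sums: Σu·u = 174.
Right-hand side: Σu·w = 359.
XᵀX·[β]ᵀ = Xᵀw becomes [[174]]·[β]ᵀ = [359]ᵀ.
β = 359/174 = 2.06322.

β = 2.063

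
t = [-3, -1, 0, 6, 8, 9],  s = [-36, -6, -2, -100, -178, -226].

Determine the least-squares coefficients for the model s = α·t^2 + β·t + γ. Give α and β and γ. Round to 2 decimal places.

α = -2.97, β = 1.86, γ = -2.52

The normal equations are: 12035·α + 1429·β + 191·γ = -33628;  1429·α + 191·β + 19·γ = -3944;  191·α + 19·β + 6·γ = -548.
(Σt^2·t^2 = 12035, Σt^2·t = 1429, Σt^2 = 191, Σt·t = 191, Σt = 19, Σ1 = 6, Σt^2·s = -33628, Σt·s = -3944, Σs = -548.)
Inverting the 3×3 Gram matrix, [α, β, γ]ᵀ = [-29701/9984, 92761/49920, -20949/8320]ᵀ.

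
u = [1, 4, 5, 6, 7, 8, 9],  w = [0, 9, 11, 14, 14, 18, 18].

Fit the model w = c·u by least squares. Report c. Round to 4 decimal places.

c = 2.1287

The normal equations are: 272·c = 579.
Hence c = 579 / 272 ≈ 2.12868.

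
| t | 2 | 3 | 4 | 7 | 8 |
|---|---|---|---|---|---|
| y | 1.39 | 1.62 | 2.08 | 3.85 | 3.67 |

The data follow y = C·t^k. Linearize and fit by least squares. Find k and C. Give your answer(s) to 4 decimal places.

Linearized form: ln y = k·ln t + ln C. From the 5 transformed points,
Σln t = 7.2034, Σ(ln t)² = 11.7199, Σln y = 4.1924, Σln t·ln y = 7.1004.
Normal system: [[11.7199, 7.2034]; [7.2034, 5]]·[k, ln C]ᵀ = [7.1004, 4.1924]ᵀ.
Solving (det = 6.7102): k = 0.79027, ln C = -0.30005, so C = exp(-0.30005) = 0.74078.

k = 0.7903, C = 0.7408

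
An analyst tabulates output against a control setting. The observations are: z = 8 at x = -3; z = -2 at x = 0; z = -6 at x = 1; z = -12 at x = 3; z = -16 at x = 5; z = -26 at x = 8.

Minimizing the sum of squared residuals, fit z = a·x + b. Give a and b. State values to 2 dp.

With design matrix A, AᵀA = [[108, 14]; [14, 6]] and Aᵀz = [-354, -54]ᵀ.
Eliminating b: 6·(row 1) − 14·(row 2) gives 452·a = 6·(-354) − 14·(-54) = -1368, so a = -342/113.
Then b = ((-54) − 14·(-342/113))/6 = -219/113.

a = -3.03, b = -1.94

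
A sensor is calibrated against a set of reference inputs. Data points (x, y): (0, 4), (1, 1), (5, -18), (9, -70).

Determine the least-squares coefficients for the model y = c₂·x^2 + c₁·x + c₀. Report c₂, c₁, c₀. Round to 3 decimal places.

The normal system MᵀM·[c₂, c₁, c₀]ᵀ = Mᵀy is [[7187, 855, 107]; [855, 107, 15]; [107, 15, 4]]·[c₂, c₁, c₀]ᵀ = [-6119, -719, -83]ᵀ.
Inverting the 3×3 Gram matrix, [c₂, c₁, c₀]ᵀ = [-12845/13592, 5641/13592, 5052/1699]ᵀ.

c₂ = -0.945, c₁ = 0.415, c₀ = 2.974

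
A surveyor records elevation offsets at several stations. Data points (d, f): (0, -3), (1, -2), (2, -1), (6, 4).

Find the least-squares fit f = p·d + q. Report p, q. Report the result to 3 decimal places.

p = 1.181, q = -3.157

From the data, Σd·d = 41, Σd = 9, Σ1 = 4.
Right-hand side: Σd·f = 20, Σf = -2.
Normal equations: [[41, 9]; [9, 4]]·[p, q]ᵀ = [20, -2]ᵀ.
Eliminating q: 4·(row 1) − 9·(row 2) gives 83·p = 4·20 − 9·(-2) = 98, so p = 98/83.
Then q = ((-2) − 9·(98/83))/4 = -262/83.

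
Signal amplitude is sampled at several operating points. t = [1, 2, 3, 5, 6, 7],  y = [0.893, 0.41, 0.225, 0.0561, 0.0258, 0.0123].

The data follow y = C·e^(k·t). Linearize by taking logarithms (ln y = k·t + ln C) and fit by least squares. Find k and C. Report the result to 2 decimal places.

Let Y = ln y. Fitting Y = k·t + ln C by least squares:
Σt = 24.0000, Σ(t)² = 124.0000, Σln y = -13.4326, Σt·ln y = -73.5058.
Equations: 124.0000·k + 24.0000·ln C = -73.5058;  24.0000·k + 6·ln C = -13.4326.
Solving (det = 168.0000): k = -0.70627, ln C = 0.58631, so C = exp(0.58631) = 1.79734.

k = -0.71, C = 1.80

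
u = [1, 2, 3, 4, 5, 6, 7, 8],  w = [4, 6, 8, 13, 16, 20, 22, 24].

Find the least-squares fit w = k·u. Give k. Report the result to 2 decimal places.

k = 3.13

XᵀX·[k]ᵀ = Xᵀw reads: 204·k = 638.
Hence k = 638 / 204 ≈ 3.12745.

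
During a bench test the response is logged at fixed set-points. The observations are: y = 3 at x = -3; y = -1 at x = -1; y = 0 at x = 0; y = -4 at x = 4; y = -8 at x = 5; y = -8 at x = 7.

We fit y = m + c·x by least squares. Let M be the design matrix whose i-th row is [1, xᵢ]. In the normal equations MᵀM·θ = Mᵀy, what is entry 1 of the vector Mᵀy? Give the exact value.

Entry 1 ↔ basis 1, so (Mᵀy)_{1} = Σᵢ yᵢ = (1)·(3) + (1)·(-1) + (1)·(0) + (1)·(-4) + (1)·(-8) + (1)·(-8) = -18.

-18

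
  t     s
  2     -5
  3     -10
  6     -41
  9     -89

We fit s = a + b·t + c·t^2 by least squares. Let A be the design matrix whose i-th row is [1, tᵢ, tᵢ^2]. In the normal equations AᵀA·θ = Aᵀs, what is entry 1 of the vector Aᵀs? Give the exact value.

-145

Entry 1 ↔ basis 1, so (Aᵀs)_{1} = Σᵢ sᵢ = (1)·(-5) + (1)·(-10) + (1)·(-41) + (1)·(-89) = -145.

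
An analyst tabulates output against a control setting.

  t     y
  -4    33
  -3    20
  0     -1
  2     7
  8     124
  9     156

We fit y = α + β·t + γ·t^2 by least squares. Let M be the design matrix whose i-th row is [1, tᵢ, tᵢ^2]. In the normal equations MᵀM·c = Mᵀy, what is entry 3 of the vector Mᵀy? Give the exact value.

Entry 3 ↔ basis t^2, so (Mᵀy)_{3} = Σᵢ (t^2)·yᵢ = (16)·(33) + (9)·(20) + (0)·(-1) + (4)·(7) + (64)·(124) + (81)·(156) = 21308.

21308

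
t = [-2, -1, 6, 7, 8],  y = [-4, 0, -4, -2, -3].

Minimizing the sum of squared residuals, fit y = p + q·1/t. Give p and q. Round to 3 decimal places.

Sums needed: Σ1 = 5, Σ1/t = -179/168, Σ1/t·1/t = 37081/28224.
Right-hand side: Σy = -13, Σ1/t·y = 113/168.
Normal equations: [[5, -179/168]; [-179/168, 37081/28224]]·[p, q]ᵀ = [-13, 113/168]ᵀ.
det = 5·(37081/28224) − (-179/168)² = 38341/7056.
p = ((-13)·(37081/28224) − (-179/168)·(113/168))/(38341/7056) = -230913/76682; q = (5·(113/168) − (-179/168)·(-13))/(38341/7056) = -74004/38341.

p = -3.011, q = -1.930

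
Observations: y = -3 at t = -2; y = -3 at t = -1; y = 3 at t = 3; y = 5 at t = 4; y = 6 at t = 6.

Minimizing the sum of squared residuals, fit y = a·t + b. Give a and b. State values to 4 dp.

Normal-equation sums: Σt·t = 66, Σt = 10, Σ1 = 5.
Right-hand side: Σt·y = 74, Σy = 8.
MᵀM·[a, b]ᵀ = Mᵀy becomes [[66, 10]; [10, 5]]·[a, b]ᵀ = [74, 8]ᵀ.
Eliminating b: 5·(row 1) − 10·(row 2) gives 230·a = 5·74 − 10·8 = 290, so a = 29/23.
Then b = (8 − 10·(29/23))/5 = -106/115.

a = 1.2609, b = -0.9217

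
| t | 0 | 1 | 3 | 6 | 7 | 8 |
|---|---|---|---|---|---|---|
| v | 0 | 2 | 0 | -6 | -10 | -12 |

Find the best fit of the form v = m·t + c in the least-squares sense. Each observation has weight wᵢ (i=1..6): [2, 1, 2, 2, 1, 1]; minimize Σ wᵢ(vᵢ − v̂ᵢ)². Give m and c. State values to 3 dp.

m = -1.524, c = 2.200

Compute the Gram sums: Σwᵢ·t·t = 204, Σwᵢ·t = 34, Σwᵢ·1 = 9.
And Σwᵢ·t·v = -236, Σwᵢ·v = -32.
Normal equations: [[204, 34]; [34, 9]]·[m, c]ᵀ = [-236, -32]ᵀ.
Determinant 204·9 − 34² = 680.
m = ((-236)·9 − 34·(-32))/680 = -259/170; c = (204·(-32) − 34·(-236))/680 = 11/5.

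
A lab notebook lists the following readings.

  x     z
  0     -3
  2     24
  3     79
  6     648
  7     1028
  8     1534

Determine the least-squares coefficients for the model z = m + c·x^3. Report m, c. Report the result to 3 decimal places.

AᵀA·[m, c]ᵀ = Aᵀz reads: 6·m + 1106·c = 3310;  1106·m + 427242·c = 1280305.
(Σ1 = 6, Σx^3 = 1106, Σx^3·x^3 = 427242, Σz = 3310, Σx^3·z = 1280305.)
det = 6·427242 − 1106² = 1340216.
m = (3310·427242 − 1106·1280305)/1340216 = -923155/670108; c = (6·1280305 − 1106·3310)/1340216 = 2010485/670108.

m = -1.378, c = 3.000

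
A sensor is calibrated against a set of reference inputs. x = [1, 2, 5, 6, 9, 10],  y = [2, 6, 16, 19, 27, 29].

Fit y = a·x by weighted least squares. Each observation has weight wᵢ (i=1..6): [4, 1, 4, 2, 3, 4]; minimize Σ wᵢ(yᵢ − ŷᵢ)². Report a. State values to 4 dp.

Compute the Gram sums: Σwᵢ·x·x = 823.
Right-hand side: Σwᵢ·x·y = 2457.
Hence a = 2457 / 823 ≈ 2.98542.

a = 2.9854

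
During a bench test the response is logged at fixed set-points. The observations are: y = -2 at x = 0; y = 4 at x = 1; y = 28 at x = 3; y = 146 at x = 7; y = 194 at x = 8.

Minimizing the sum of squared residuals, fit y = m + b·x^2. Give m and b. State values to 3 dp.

m = -0.246, b = 3.018

Sums needed: Σ1 = 5, Σx^2 = 123, Σx^2·x^2 = 6579.
And Σy = 370, Σx^2·y = 19826.
So AᵀA·[m, b]ᵀ = Aᵀy: [[5, 123]; [123, 6579]]·[m, b]ᵀ = [370, 19826]ᵀ.
det = 5·6579 − 123² = 17766.
m = (370·6579 − 123·19826)/17766 = -104/423; b = (5·19826 − 123·370)/17766 = 3830/1269.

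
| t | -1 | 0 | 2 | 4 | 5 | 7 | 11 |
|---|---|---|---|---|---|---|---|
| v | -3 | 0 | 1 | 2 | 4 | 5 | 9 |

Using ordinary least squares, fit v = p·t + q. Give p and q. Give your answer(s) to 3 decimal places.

p = 0.913, q = -1.082

From the data, Σt·t = 216, Σt = 28, Σ1 = 7.
And Σt·v = 167, Σv = 18.
Δ = 216·7 − 28² = 728.
p = (167·7 − 28·18)/728 = 95/104; q = (216·18 − 28·167)/728 = -197/182.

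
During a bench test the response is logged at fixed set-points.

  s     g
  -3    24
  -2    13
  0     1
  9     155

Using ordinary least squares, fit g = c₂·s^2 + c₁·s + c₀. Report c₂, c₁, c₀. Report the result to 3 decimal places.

c₂ = 2.066, c₁ = -1.505, c₀ = 1.211

Normal-equation sums: Σs^2·s^2 = 6658, Σs^2·s = 694, Σs^2 = 94, Σs·s = 94, Σs = 4, Σ1 = 4.
Right-hand side: Σs^2·g = 12823, Σs·g = 1297, Σg = 193.
Normal equations: [[6658, 694, 94]; [694, 94, 4]; [94, 4, 4]]·[c₂, c₁, c₀]ᵀ = [12823, 1297, 193]ᵀ.
Row-reducing yields c₂ = 1855/898, c₁ = -3378/2245, c₀ = 2718/2245.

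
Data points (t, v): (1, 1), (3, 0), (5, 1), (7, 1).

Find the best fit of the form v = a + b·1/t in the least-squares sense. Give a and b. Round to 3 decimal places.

a = 0.673, b = 0.183

Setting ∂/∂a … = 0 gives: 4·a + (176/105)·b = 3;  (176/105)·a + (12916/11025)·b = 47/35.
Determinant 4·(12916/11025) − (176/105)² = 6896/3675.
a = (3·(12916/11025) − (176/105)·(47/35))/(6896/3675) = 1161/1724; b = (4·(47/35) − (176/105)·3)/(6896/3675) = 315/1724.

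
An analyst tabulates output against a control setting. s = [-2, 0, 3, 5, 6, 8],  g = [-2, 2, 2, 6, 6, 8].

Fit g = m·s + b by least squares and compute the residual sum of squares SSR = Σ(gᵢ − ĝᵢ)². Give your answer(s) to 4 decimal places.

From the data, Σs·s = 138, Σs = 20, Σ1 = 6.
For Mᵀg: Σs·g = 140, Σg = 22.
MᵀM·[m, b]ᵀ = Mᵀg becomes [[138, 20]; [20, 6]]·[m, b]ᵀ = [140, 22]ᵀ.
Δ = 138·6 − 20² = 428.
m = (140·6 − 20·22)/428 = 100/107; b = (138·22 − 20·140)/428 = 59/107.
Residuals: -73/107, 155/107, -145/107, 83/107, -17/107, -3/107; SSR = 538/107.

SSR = 5.0280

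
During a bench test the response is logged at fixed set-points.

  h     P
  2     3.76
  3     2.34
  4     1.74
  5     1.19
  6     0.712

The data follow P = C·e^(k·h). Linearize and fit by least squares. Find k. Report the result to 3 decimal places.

k = -0.400

Taking logs, ln P = k·h + ln C, so regress ln P on h.
XᵀX = [[90.0000, 20.0000]; [20.0000, 5]], rhs = [6.2465, 2.5627]ᵀ  (here Σh = 20.0000, Σ(h)² = 90.0000, Σln P = 2.5627, Σh·ln P = 6.2465).
Δ = 90.0000·5 − (20.0000)² = 50.0000; k = (6.2465·5 − 20.0000·2.5627)/50.0000 = -0.40044, ln C = (90.0000·2.5627 − 20.0000·6.2465)/50.0000 = 2.11430.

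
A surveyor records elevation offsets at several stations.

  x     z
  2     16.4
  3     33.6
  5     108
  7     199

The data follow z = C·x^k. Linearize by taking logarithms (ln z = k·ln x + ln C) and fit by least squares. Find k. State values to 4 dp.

Linearized form: ln z = k·ln x + ln C. From the 4 transformed points,
Over the data: Σln x = 5.3471, Σ(ln x)² = 8.0643, Σln z = 16.2872, Σln x·ln z = 23.6359.
Normal system: [[8.0643, 5.3471]; [5.3471, 4]]·[k, ln C]ᵀ = [23.6359, 16.2872]ᵀ.
Δ = 8.0643·4 − (5.3471)² = 3.6655; k = (23.6359·4 − 5.3471·16.2872)/3.6655 = 2.03358, ln C = (8.0643·16.2872 − 5.3471·23.6359)/3.6655 = 1.35336.

k = 2.0336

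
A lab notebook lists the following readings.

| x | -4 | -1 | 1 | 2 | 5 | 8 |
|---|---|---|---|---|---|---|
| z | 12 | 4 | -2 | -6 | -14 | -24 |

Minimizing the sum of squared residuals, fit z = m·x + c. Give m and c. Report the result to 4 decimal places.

m = -3.0055, c = 0.5101

Forming AᵀA = [[111, 11]; [11, 6]] and Aᵀz = [-328, -30]ᵀ gives AᵀA·[m, c]ᵀ = Aᵀz.
Δ = 111·6 − 11² = 545.
m = ((-328)·6 − 11·(-30))/545 = -1638/545; c = (111·(-30) − 11·(-328))/545 = 278/545.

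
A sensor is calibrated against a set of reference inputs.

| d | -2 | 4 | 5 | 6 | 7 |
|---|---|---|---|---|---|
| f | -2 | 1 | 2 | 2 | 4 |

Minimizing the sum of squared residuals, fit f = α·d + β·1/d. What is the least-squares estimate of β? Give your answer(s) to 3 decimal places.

β = 1.555

The normal system MᵀM·[α, β]ᵀ = Mᵀf is [[130, 5]; [5, 70681/176400]]·[α, β]ᵀ = [58, 1073/420]ᵀ.
Eliminating β: (70681/176400)·(row 1) − 5·(row 2) gives (477853/17640)·α = (70681/176400)·58 − 5·(1073/420) = 923099/88200, so α = 923099/2389265.
Then β = ((1073/420) − 5·(923099/2389265))/(70681/176400) = 742980/477853.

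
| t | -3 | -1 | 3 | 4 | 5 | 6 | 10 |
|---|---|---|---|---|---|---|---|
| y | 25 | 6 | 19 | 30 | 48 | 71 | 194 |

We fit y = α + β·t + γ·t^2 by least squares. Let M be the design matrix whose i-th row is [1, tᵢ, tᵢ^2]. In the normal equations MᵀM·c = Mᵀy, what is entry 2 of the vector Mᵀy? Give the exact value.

Entry 2 ↔ basis t, so (Mᵀy)_{2} = Σᵢ (t)·yᵢ = (-3)·(25) + (-1)·(6) + (3)·(19) + (4)·(30) + (5)·(48) + (6)·(71) + (10)·(194) = 2702.

2702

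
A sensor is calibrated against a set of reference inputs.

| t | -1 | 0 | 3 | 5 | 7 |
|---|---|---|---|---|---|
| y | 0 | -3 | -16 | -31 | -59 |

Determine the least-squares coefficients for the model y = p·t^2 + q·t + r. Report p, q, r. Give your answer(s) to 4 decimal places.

Setting ∂/∂p … = 0 gives: 3108·p + 494·q + 84·r = -3810;  494·p + 84·q + 14·r = -616;  84·p + 14·q + 5·r = -109.
(Σt^2·t^2 = 3108, Σt^2·t = 494, Σt^2 = 84, Σt·t = 84, Σt = 14, Σ1 = 5, Σt^2·y = -3810, Σt·y = -616, Σy = -109.)
Row-reducing yields p = -10269/11299, q = -19065/11299, r = -20417/11299.

p = -0.9088, q = -1.6873, r = -1.8070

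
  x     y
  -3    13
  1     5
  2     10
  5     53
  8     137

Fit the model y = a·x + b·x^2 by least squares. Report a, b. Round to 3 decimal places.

a = 1.266, b = 1.965

From the data, Σx·x = 103, Σx·x^2 = 619, Σx^2·x^2 = 4819.
Moment sums: Σx·y = 1347, Σx^2·y = 10255.
Normal equations: [[103, 619]; [619, 4819]]·[a, b]ᵀ = [1347, 10255]ᵀ.
Δ = 103·4819 − 619² = 113196.
a = (1347·4819 − 619·10255)/113196 = 35837/28299; b = (103·10255 − 619·1347)/113196 = 55618/28299.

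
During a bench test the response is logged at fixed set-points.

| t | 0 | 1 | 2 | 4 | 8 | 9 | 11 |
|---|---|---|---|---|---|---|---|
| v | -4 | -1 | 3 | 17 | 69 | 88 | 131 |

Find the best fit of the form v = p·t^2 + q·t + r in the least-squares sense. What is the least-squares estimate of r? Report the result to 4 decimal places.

r = -3.4005

Entries of AᵀA: Σt^2·t^2 = 25571, Σt^2·t = 2645, Σt^2 = 287, Σt·t = 287, Σt = 35, Σ1 = 7.
Right-hand side: Σt^2·v = 27678, Σt·v = 2858, Σv = 303.
Row-reducing yields p = 41765/40974, q = 40111/40974, r = -162553/47803.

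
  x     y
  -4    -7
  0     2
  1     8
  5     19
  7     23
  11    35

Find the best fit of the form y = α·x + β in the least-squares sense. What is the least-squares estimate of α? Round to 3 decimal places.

α = 2.823

Setting ∂/∂α … = 0 gives: 212·α + 20·β = 677;  20·α + 6·β = 80.
Determinant 212·6 − 20² = 872.
α = (677·6 − 20·80)/872 = 1231/436; β = (212·80 − 20·677)/872 = 855/218.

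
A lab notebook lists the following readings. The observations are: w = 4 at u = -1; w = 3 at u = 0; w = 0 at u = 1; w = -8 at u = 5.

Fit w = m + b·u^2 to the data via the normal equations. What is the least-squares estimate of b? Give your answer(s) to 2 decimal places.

Entries of AᵀA: Σ1 = 4, Σu^2 = 27, Σu^2·u^2 = 627.
And Σw = -1, Σu^2·w = -196.
AᵀA·[m, b]ᵀ = Aᵀw becomes [[4, 27]; [27, 627]]·[m, b]ᵀ = [-1, -196]ᵀ.
Eliminating b: 627·(row 1) − 27·(row 2) gives 1779·m = 627·(-1) − 27·(-196) = 4665, so m = 1555/593.
Then b = ((-196) − 27·(1555/593))/627 = -757/1779.

b = -0.43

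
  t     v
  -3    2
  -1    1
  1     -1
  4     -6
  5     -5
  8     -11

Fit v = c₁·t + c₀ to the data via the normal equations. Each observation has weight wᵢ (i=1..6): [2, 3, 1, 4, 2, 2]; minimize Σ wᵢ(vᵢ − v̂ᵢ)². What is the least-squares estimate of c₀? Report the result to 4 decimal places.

Sums needed: Σwᵢ·t·t = 264, Σwᵢ·t = 34, Σwᵢ·1 = 14.
Moment sums: Σwᵢ·t·v = -338, Σwᵢ·v = -50.
Δ = 264·14 − 34² = 2540.
c₁ = ((-338)·14 − 34·(-50))/2540 = -758/635; c₀ = (264·(-50) − 34·(-338))/2540 = -427/635.

c₀ = -0.6724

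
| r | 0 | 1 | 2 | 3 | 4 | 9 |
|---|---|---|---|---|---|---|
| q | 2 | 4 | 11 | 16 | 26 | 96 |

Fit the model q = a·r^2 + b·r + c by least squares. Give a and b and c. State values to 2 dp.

a = 0.90, b = 2.37, c = 1.64

The normal system AᵀA·[a, b, c]ᵀ = Aᵀq is [[6915, 829, 111]; [829, 111, 19]; [111, 19, 6]]·[a, b, c]ᵀ = [8384, 1042, 155]ᵀ.
Row-reducing yields a = 431/478, b = 5671/2390, c = 1958/1195.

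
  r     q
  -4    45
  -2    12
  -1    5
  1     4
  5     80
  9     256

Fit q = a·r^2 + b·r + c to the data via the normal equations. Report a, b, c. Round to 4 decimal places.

The normal system AᵀA·[a, b, c]ᵀ = Aᵀq is [[7460, 782, 128]; [782, 128, 8]; [128, 8, 6]]·[a, b, c]ᵀ = [23513, 2499, 402]ᵀ.
Inverting the 3×3 Gram matrix, [a, b, c]ᵀ = [828841/271770, 228293/271770, 37043/45295]ᵀ.

a = 3.0498, b = 0.8400, c = 0.8178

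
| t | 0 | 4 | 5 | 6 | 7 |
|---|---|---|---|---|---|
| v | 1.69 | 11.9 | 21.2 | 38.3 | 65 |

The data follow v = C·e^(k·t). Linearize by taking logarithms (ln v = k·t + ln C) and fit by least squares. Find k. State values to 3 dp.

Linearized form: ln v = k·t + ln C. From the 5 transformed points,
Sums: Σt = 22.0000, Σ(t)² = 126.0000, Σln v = 13.8751, Σt·ln v = 76.2696.
Normal system: [[126.0000, 22.0000]; [22.0000, 5]]·[k, ln C]ᵀ = [76.2696, 13.8751]ᵀ.
Slope k = (n·Σt·ln v − Σt·Σln v)/(n·Σ(t)² − (Σt)²) = (5·76.2696 − 22.0000·13.8751)/146.0000 = 0.52120; ln C = (Σln v − k·Σt)/n = 0.48173.

k = 0.521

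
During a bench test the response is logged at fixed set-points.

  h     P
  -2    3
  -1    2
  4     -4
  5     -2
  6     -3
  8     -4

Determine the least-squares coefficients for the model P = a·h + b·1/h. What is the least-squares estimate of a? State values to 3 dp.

a = -0.488

Forming MᵀM = [[146, 6]; [6, 20101/14400]] and MᵀP = [-84, -59/10]ᵀ gives MᵀM·[a, b]ᵀ = MᵀP.
det = 146·(20101/14400) − 6² = 1208173/7200.
a = ((-84)·(20101/14400) − 6·(-59/10))/(1208173/7200) = -589362/1208173; b = (146·(-59/10) − 6·(-84))/(1208173/7200) = -2573280/1208173.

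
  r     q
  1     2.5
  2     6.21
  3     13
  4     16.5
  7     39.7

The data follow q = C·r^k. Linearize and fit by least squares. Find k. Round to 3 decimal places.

Taking logs, ln q = k·ln r + ln C, so regress ln q on ln r.
Σln r = 5.1240, Σ(ln r)² = 7.3958, Σln q = 11.7921, Σln r·ln q = 15.1335.
Equations: 7.3958·k + 5.1240·ln C = 15.1335;  5.1240·k + 5·ln C = 11.7921.
Solving (det = 10.7239): k = 1.42163, ln C = 0.90155.

k = 1.422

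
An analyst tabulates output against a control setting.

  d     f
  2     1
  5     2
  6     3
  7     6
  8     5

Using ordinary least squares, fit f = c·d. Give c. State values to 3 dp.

c = 0.629

Entries of MᵀM: Σd·d = 178.
For Mᵀf: Σd·f = 112.
c = 112/178 = 0.629213.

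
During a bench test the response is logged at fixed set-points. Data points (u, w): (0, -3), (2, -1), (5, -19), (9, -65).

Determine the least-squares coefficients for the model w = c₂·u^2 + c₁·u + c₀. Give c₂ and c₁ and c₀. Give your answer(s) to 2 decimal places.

c₂ = -0.97, c₁ = 1.73, c₀ = -2.23

From the data, Σu^2·u^2 = 7202, Σu^2·u = 862, Σu^2 = 110, Σu·u = 110, Σu = 16, Σ1 = 4.
Right-hand side: Σu^2·w = -5744, Σu·w = -682, Σw = -88.
XᵀX·[c₂, c₁, c₀]ᵀ = Xᵀw becomes [[7202, 862, 110]; [862, 110, 16]; [110, 16, 4]]·[c₂, c₁, c₀]ᵀ = [-5744, -682, -88]ᵀ.
Solving the 3×3 system (Gaussian elimination) gives c₂ = -758/781, c₁ = 1351/781, c₀ = -1741/781.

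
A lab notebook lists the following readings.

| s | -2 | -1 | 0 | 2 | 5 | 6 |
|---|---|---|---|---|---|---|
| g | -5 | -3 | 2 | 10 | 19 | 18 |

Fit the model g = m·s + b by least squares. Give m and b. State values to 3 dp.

m = 3.144, b = 1.594

Setting ∂/∂m … = 0 gives: 70·m + 10·b = 236;  10·m + 6·b = 41.
(Σs·s = 70, Σs = 10, Σ1 = 6, Σs·g = 236, Σg = 41.)
Determinant 70·6 − 10² = 320.
m = (236·6 − 10·41)/320 = 503/160; b = (70·41 − 10·236)/320 = 51/32.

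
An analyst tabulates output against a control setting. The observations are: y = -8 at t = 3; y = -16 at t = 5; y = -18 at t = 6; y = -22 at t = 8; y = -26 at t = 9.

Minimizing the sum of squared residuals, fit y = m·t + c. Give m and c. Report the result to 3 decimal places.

m = -2.807, c = -0.596

Compute the Gram sums: Σt·t = 215, Σt = 31, Σ1 = 5.
And Σt·y = -622, Σy = -90.
Δ = 215·5 − 31² = 114.
m = ((-622)·5 − 31·(-90))/114 = -160/57; c = (215·(-90) − 31·(-622))/114 = -34/57.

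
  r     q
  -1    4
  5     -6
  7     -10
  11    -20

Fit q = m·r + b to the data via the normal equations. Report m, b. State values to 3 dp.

m = -1.973, b = 2.853

Sums needed: Σr·r = 196, Σr = 22, Σ1 = 4.
Moment sums: Σr·q = -324, Σq = -32.
Eliminating b: 4·(row 1) − 22·(row 2) gives 300·m = 4·(-324) − 22·(-32) = -592, so m = -148/75.
Then b = ((-32) − 22·(-148/75))/4 = 214/75.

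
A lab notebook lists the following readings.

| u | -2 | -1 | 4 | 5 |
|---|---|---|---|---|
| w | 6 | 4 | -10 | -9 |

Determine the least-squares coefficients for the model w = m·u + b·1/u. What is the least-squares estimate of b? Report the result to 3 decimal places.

b = -2.506

Normal-equation sums: Σu·u = 46, Σu·1/u = 4, Σ1/u·1/u = 541/400.
Moment sums: Σu·w = -101, Σ1/u·w = -113/10.
Normal equations: [[46, 4]; [4, 541/400]]·[m, b]ᵀ = [-101, -113/10]ᵀ.
Eliminating b: (541/400)·(row 1) − 4·(row 2) gives (9243/200)·m = (541/400)·(-101) − 4·(-113/10) = -36561/400, so m = -12187/6162.
Then b = ((-113/10) − 4·(-12187/6162))/(541/400) = -7720/3081.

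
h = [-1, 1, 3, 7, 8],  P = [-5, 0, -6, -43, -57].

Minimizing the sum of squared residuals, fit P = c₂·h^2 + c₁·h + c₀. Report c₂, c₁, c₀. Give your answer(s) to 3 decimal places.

Compute the Gram sums: Σh^2·h^2 = 6580, Σh^2·h = 882, Σh^2 = 124, Σh·h = 124, Σh = 18, Σ1 = 5.
Moment sums: Σh^2·P = -5814, Σh·P = -770, ΣP = -111.
So AᵀA·[c₂, c₁, c₀]ᵀ = AᵀP: [[6580, 882, 124]; [882, 124, 18]; [124, 18, 5]]·[c₂, c₁, c₀]ᵀ = [-5814, -770, -111]ᵀ.
Inverting the 3×3 Gram matrix, [c₂, c₁, c₀]ᵀ = [-24846/22171, 44101/22171, -34779/22171]ᵀ.

c₂ = -1.121, c₁ = 1.989, c₀ = -1.569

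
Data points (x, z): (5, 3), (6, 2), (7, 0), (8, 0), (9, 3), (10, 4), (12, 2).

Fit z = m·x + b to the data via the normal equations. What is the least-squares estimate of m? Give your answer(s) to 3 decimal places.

m = 0.115

The normal system AᵀA·[m, b]ᵀ = Aᵀz is [[499, 57]; [57, 7]]·[m, b]ᵀ = [118, 14]ᵀ.
det = 499·7 − 57² = 244.
m = (118·7 − 57·14)/244 = 7/61; b = (499·14 − 57·118)/244 = 65/61.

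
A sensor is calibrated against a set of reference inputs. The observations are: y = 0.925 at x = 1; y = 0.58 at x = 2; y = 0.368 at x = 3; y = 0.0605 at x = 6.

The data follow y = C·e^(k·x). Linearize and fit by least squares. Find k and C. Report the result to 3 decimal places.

k = -0.551, C = 1.727

Linearized form: ln y = k·x + ln C. From the 4 transformed points,
Σx = 12.0000, Σ(x)² = 50.0000, Σln y = -4.4275, Σx·ln y = -20.9971.
Equations: 50.0000·k + 12.0000·ln C = -20.9971;  12.0000·k + 4·ln C = -4.4275.
Slope k = (n·Σx·ln y − Σx·Σln y)/(n·Σ(x)² − (Σx)²) = (4·-20.9971 − 12.0000·-4.4275)/56.0000 = -0.55105; ln C = (Σln y − k·Σx)/n = 0.54628, so C = exp(0.54628) = 1.72681.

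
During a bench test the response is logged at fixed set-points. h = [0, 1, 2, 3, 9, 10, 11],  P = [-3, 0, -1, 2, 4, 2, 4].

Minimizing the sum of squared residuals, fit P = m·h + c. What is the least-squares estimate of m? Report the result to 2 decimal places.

The normal equations are: 316·m + 36·c = 104;  36·m + 7·c = 8.
(Σh·h = 316, Σh = 36, Σ1 = 7, Σh·P = 104, ΣP = 8.)
Δ = 316·7 − 36² = 916.
m = (104·7 − 36·8)/916 = 110/229; c = (316·8 − 36·104)/916 = -304/229.

m = 0.48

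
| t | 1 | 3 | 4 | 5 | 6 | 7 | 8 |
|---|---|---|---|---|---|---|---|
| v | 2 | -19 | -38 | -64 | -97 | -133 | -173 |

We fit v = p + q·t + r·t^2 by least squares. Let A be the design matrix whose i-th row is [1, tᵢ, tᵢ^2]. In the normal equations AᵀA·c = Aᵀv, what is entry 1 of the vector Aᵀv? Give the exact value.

-522

Entry 1 ↔ basis 1, so (Aᵀv)_{1} = Σᵢ vᵢ = (1)·(2) + (1)·(-19) + (1)·(-38) + (1)·(-64) + (1)·(-97) + (1)·(-133) + (1)·(-173) = -522.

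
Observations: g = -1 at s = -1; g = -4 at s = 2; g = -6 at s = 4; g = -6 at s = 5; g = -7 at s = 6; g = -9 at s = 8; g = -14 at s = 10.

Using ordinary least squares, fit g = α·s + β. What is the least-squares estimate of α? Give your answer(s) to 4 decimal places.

α = -1.0724

Compute the Gram sums: Σs·s = 246, Σs = 34, Σ1 = 7.
Right-hand side: Σs·g = -315, Σg = -47.
MᵀM·[α, β]ᵀ = Mᵀg becomes [[246, 34]; [34, 7]]·[α, β]ᵀ = [-315, -47]ᵀ.
det = 246·7 − 34² = 566.
α = ((-315)·7 − 34·(-47))/566 = -607/566; β = (246·(-47) − 34·(-315))/566 = -426/283.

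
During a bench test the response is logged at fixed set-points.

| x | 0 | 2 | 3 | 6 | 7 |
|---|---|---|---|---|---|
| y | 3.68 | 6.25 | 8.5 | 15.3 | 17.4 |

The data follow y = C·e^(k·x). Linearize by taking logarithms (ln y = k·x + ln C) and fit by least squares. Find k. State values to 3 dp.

k = 0.221

Linearized form: ln y = k·x + ln C. From the 5 transformed points,
AᵀA = [[98.0000, 18.0000]; [18.0000, 5]], rhs = [46.4478, 10.8599]ᵀ  (here Σx = 18.0000, Σ(x)² = 98.0000, Σln y = 10.8599, Σx·ln y = 46.4478).
Solving (det = 166.0000): k = 0.22145, ln C = 1.37475.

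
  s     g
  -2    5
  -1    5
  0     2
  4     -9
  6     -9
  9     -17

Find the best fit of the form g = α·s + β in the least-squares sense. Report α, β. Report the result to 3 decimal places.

α = -2.063, β = 1.668

The normal equations are: 138·α + 16·β = -258;  16·α + 6·β = -23.
(Σs·s = 138, Σs = 16, Σ1 = 6, Σs·g = -258, Σg = -23.)
Δ = 138·6 − 16² = 572.
α = ((-258)·6 − 16·(-23))/572 = -295/143; β = (138·(-23) − 16·(-258))/572 = 477/286.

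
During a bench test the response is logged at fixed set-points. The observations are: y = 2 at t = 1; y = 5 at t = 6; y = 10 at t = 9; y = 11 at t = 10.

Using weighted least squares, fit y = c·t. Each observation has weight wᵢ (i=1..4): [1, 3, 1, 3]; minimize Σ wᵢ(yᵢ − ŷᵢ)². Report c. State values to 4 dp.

c = 1.0449

AᵀWA·[c]ᵀ = AᵀWy reads: 490·c = 512.
(Σwᵢ·t·t = 490, Σwᵢ·t·y = 512.)
Hence c = 512 / 490 ≈ 1.0449.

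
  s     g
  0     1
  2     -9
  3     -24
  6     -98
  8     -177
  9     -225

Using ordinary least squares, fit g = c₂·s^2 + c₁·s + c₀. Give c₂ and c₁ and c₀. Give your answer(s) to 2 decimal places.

c₂ = -2.84, c₁ = 0.47, c₀ = 0.96

Sums needed: Σs^2·s^2 = 12050, Σs^2·s = 1492, Σs^2 = 194, Σs·s = 194, Σs = 28, Σ1 = 6.
Right-hand side: Σs^2·g = -33333, Σs·g = -4119, Σg = -532.
Solving the 3×3 system (Gaussian elimination) gives c₂ = -6169/2172, c₁ = 2567/5430, c₀ = 3481/3620.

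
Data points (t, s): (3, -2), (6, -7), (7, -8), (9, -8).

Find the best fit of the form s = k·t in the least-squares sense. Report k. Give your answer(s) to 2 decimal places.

With design matrix X, XᵀX = [[175]] and Xᵀs = [-176]ᵀ.
Hence k = -176 / 175 ≈ -1.00571.

k = -1.01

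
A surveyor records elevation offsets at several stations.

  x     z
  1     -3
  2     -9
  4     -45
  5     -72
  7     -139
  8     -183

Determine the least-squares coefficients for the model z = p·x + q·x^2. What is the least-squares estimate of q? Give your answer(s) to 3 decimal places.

With design matrix A, AᵀA = [[159, 1053]; [1053, 7395]] and Aᵀz = [-2998, -21082]ᵀ.
Eliminating q: 7395·(row 1) − 1053·(row 2) gives 66996·p = 7395·(-2998) − 1053·(-21082) = 29136, so p = 2428/5583.
Then q = ((-21082) − 1053·(2428/5583))/7395 = -16262/5583.

q = -2.913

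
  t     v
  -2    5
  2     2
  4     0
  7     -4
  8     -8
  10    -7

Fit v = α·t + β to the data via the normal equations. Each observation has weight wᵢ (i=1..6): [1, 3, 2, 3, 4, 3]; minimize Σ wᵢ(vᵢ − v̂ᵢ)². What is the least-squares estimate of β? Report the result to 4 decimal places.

β = 3.8469

Setting ∂/∂α … = 0 gives: 751·α + 95·β = -548;  95·α + 16·β = -54.
(Σwᵢ·t·t = 751, Σwᵢ·t = 95, Σwᵢ·1 = 16, Σwᵢ·t·v = -548, Σwᵢ·v = -54.)
Eliminating β: 16·(row 1) − 95·(row 2) gives 2991·α = 16·(-548) − 95·(-54) = -3638, so α = -3638/2991.
Then β = ((-54) − 95·(-3638/2991))/16 = 11506/2991.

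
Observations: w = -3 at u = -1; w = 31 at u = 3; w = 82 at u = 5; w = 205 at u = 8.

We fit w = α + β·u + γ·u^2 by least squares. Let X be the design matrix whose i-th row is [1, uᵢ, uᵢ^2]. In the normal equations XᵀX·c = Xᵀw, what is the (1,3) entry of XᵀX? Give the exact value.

Row 1 ↔ basis 1, column 3 ↔ basis u^2, so (XᵀX)_{1,3} = Σᵢ u^2 = (1)·(1) + (1)·(9) + (1)·(25) + (1)·(64) = 99.

99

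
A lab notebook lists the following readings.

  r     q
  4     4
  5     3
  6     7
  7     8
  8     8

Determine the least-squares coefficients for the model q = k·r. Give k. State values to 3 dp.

k = 1.016

Normal-equation sums: Σr·r = 190.
Moment sums: Σr·q = 193.
MᵀM·[k]ᵀ = Mᵀq becomes [[190]]·[k]ᵀ = [193]ᵀ.
Hence k = 193 / 190 ≈ 1.01579.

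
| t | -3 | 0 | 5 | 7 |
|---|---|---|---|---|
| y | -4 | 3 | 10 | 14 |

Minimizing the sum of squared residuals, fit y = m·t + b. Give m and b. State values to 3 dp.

m = 1.725, b = 1.869

The normal system XᵀX·[m, b]ᵀ = Xᵀy is [[83, 9]; [9, 4]]·[m, b]ᵀ = [160, 23]ᵀ.
Determinant 83·4 − 9² = 251.
m = (160·4 − 9·23)/251 = 433/251; b = (83·23 − 9·160)/251 = 469/251.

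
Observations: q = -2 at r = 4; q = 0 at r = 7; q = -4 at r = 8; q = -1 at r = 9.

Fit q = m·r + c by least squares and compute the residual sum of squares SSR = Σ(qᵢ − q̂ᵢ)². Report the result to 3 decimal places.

SSR = 8.750

Forming MᵀM = [[210, 28]; [28, 4]] and Mᵀq = [-49, -7]ᵀ gives MᵀM·[m, c]ᵀ = Mᵀq.
Eliminating c: 4·(row 1) − 28·(row 2) gives 56·m = 4·(-49) − 28·(-7) = 0, so m = 0.
Then c = ((-7) − 28·0)/4 = -7/4.
Residuals: -1/4, 7/4, -9/4, 3/4; SSR = 35/4.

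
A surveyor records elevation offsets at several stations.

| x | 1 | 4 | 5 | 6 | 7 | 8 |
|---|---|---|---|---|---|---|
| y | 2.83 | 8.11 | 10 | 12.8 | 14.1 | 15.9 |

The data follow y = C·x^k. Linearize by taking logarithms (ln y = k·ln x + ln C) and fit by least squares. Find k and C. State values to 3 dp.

Let Y = ln y. Fitting Y = k·ln x + ln C by least squares:
Σln x = 8.8128, Σ(ln x)² = 15.8331, Σln y = 13.3979, Σln x·ln y = 22.0771.
Equations: 15.8331·k + 8.8128·ln C = 22.0771;  8.8128·k + 6·ln C = 13.3979.
Slope k = (n·Σln x·ln y − Σln x·Σln y)/(n·Σ(ln x)² − (Σln x)²) = (6·22.0771 − 8.8128·13.3979)/17.3327 = 0.83018; ln C = (Σln y − k·Σln x)/n = 1.01361, so C = exp(1.01361) = 2.75554.

k = 0.830, C = 2.756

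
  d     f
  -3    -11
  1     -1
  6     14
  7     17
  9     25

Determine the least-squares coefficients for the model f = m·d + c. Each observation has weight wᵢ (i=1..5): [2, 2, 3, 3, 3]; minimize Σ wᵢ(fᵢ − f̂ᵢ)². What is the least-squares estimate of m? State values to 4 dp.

Forming AᵀWA = [[518, 62]; [62, 13]] and AᵀWf = [1348, 144]ᵀ gives AᵀWA·[m, c]ᵀ = AᵀWf.
Δ = 518·13 − 62² = 2890.
m = (1348·13 − 62·144)/2890 = 4298/1445; c = (518·144 − 62·1348)/2890 = -4492/1445.

m = 2.9744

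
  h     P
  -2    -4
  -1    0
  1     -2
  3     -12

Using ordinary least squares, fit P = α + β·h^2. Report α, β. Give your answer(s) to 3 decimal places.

α = 0.632, β = -1.368

The normal system XᵀX·[α, β]ᵀ = XᵀP is [[4, 15]; [15, 99]]·[α, β]ᵀ = [-18, -126]ᵀ.
det = 4·99 − 15² = 171.
α = ((-18)·99 − 15·(-126))/171 = 12/19; β = (4·(-126) − 15·(-18))/171 = -26/19.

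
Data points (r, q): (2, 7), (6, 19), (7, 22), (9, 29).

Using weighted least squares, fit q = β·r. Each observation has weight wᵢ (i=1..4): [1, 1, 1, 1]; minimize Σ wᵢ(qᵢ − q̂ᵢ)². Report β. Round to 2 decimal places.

Setting ∂/∂β … = 0 gives: 170·β = 543.
(Σwᵢ·r·r = 170, Σwᵢ·r·q = 543.)
Hence β = 543 / 170 ≈ 3.19412.

β = 3.19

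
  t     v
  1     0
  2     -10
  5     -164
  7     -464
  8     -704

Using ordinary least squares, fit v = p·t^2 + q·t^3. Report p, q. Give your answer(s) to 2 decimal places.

p = 0.88, q = -1.48

Normal-equation sums: Σt^2·t^2 = 7139, Σt^2·t^3 = 52733, Σt^3·t^3 = 395483.
Right-hand side: Σt^2·v = -71932, Σt^3·v = -540180.
Normal equations: [[7139, 52733]; [52733, 395483]]·[p, q]ᵀ = [-71932, -540180]ᵀ.
Eliminating q: 395483·(row 1) − 52733·(row 2) gives 42583848·p = 395483·(-71932) − 52733·(-540180) = 37428784, so p = 4678598/5322981.
Then q = ((-540180) − 52733·(4678598/5322981))/395483 = -7894358/5322981.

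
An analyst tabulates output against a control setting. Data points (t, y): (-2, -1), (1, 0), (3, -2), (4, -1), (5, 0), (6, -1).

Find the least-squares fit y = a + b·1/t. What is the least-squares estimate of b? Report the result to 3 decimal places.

XᵀX·[a, b]ᵀ = Xᵀy reads: 6·a + (29/20)·b = -5;  (29/20)·a + (5369/3600)·b = -7/12.
(Σ1 = 6, Σ1/t = 29/20, Σ1/t·1/t = 5369/3600, Σy = -5, Σ1/t·y = -7/12.)
Determinant 6·(5369/3600) − (29/20)² = 1643/240.
a = ((-5)·(5369/3600) − (29/20)·(-7/12))/(1643/240) = -4760/4929; b = (6·(-7/12) − (29/20)·(-5))/(1643/240) = 900/1643.

b = 0.548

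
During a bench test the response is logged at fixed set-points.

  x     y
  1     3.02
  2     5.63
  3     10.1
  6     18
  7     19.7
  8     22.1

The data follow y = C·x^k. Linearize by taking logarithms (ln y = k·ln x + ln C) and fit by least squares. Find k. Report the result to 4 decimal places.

k = 0.9698

Let Y = ln y. Fitting Y = k·ln x + ln C by least squares:
Σln x = 7.6089, Σ(ln x)² = 13.0084, Σln y = 14.1125, Σln x·ln y = 21.1544.
Normal system: [[13.0084, 7.6089]; [7.6089, 6]]·[k, ln C]ᵀ = [21.1544, 14.1125]ᵀ.
Solving (det = 20.1558): k = 0.96976, ln C = 1.12229.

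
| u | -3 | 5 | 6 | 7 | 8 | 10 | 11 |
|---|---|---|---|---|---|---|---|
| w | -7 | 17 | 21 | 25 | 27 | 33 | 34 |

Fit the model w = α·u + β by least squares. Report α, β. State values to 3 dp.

Entries of MᵀM: Σu·u = 404, Σu = 44, Σ1 = 7.
Right-hand side: Σu·w = 1327, Σw = 150.
Determinant 404·7 − 44² = 892.
α = (1327·7 − 44·150)/892 = 2689/892; β = (404·150 − 44·1327)/892 = 553/223.

α = 3.015, β = 2.480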